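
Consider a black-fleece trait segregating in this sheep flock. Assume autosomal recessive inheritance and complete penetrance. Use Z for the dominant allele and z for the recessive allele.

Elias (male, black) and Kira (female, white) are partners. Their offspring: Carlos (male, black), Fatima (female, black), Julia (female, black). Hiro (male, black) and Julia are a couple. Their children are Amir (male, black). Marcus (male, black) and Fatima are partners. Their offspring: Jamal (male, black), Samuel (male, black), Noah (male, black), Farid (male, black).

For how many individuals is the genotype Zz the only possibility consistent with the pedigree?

1

Obligate heterozygotes: Kira is white so carries Z and passed z to Carlos (zz), so Kira is Zz.
Every other individual is either homozygous by phenotype or has at least one consistent homozygous assignment, so the count is 1.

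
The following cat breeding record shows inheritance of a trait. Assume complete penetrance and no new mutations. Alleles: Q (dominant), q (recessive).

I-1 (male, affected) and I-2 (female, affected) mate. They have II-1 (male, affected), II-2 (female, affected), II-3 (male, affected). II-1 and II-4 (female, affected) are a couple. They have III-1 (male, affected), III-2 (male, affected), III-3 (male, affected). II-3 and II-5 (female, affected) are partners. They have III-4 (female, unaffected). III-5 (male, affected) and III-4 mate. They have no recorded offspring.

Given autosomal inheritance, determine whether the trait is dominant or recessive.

II-3 and II-5 are both affected yet have an unaffected child III-4. Under a recessive model two affected parents are homozygous and every child would be affected, so the trait cannot be recessive.

dominant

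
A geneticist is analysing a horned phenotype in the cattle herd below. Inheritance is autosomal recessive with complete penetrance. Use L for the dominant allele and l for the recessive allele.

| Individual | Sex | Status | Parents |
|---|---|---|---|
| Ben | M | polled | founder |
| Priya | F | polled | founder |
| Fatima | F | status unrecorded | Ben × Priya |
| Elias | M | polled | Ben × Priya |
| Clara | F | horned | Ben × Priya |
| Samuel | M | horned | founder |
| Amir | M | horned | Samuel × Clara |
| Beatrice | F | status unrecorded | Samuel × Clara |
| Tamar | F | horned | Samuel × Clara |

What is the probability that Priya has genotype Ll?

Priya is polled so carries L and passed l to Clara (ll), so Priya is Ll, giving P(Ll) = 1.

1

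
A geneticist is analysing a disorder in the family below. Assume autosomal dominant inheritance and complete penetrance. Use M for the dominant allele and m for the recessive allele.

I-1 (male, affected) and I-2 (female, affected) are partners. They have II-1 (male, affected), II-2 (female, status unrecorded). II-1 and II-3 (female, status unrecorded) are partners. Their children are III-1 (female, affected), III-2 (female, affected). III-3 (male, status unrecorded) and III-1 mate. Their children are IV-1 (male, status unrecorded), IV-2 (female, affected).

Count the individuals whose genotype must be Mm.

No individual's genotype is forced to Mm by the pedigree, so the count is 0.

0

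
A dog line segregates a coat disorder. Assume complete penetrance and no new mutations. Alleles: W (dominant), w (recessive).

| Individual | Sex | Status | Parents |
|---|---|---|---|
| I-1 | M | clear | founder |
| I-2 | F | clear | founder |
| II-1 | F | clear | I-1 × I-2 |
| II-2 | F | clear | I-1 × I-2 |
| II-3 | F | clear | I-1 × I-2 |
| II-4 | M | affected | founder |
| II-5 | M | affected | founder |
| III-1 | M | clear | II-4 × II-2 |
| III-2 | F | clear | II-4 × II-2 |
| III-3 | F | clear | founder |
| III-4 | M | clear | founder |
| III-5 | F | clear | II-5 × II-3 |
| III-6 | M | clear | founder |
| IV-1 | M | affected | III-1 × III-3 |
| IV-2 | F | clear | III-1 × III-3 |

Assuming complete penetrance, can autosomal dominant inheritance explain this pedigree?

Under autosomal dominant, IV-1 (affected, male) cannot arise from III-1 (clear) × III-3 (clear).

No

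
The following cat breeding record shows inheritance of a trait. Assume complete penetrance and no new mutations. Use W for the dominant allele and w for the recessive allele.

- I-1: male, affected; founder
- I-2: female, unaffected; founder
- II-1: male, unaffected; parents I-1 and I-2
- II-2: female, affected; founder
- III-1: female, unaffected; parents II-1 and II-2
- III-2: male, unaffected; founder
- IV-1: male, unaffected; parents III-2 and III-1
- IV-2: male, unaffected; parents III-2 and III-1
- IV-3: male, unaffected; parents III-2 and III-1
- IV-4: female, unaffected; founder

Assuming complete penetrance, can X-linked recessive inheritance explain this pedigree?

Yes

A consistent assignment under X-linked recessive exists: I-1 X^w Y, I-2 X^W X^W, II-1 X^W Y, II-2 X^w X^w, III-1 X^W X^w, III-2 X^W Y, IV-1 X^W Y, IV-2 X^W Y, IV-3 X^W Y, IV-4 X^W X^W.
In this assignment every recorded phenotype matches its genotype and every non-founder's genotype is obtainable from its parents' genotypes, so the pedigree is consistent.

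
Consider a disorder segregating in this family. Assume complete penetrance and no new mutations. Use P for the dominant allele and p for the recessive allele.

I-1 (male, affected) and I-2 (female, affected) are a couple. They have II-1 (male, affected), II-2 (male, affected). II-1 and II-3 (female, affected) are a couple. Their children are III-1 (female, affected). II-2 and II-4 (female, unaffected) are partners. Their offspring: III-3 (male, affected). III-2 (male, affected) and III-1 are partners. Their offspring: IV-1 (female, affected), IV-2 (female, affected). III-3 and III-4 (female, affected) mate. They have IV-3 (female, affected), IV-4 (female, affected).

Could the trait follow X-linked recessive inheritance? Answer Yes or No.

Yes

A consistent assignment under X-linked recessive exists: I-1 X^p Y, I-2 X^p X^p, II-1 X^p Y, II-2 X^p Y, II-3 X^p X^p, II-4 X^P X^p, III-1 X^p X^p, III-2 X^p Y, III-3 X^p Y, III-4 X^p X^p, IV-1 X^p X^p, IV-2 X^p X^p, IV-3 X^p X^p, IV-4 X^p X^p.
In this assignment every recorded phenotype matches its genotype and every non-founder's genotype is obtainable from its parents' genotypes, so the pedigree is consistent.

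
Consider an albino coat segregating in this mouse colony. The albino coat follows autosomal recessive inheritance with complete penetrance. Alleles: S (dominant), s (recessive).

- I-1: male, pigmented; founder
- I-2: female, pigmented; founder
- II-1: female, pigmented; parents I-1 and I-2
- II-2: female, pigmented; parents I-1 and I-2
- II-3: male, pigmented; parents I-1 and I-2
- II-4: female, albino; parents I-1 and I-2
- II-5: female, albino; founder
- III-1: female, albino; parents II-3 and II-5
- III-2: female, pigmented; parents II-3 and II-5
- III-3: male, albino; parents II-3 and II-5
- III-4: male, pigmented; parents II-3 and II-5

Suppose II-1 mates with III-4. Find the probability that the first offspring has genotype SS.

1/3

I-1 is pigmented so carries S and passed s to II-4 (ss), so I-1 is Ss.
I-2 is pigmented so carries S and passed s to II-4 (ss), so I-2 is Ss.
II-1 is a pigmented offspring of I-1 (Ss) × I-2 (Ss), whose cross gives 1/4 SS : 1/2 Ss : 1/4 ss; conditioning on being pigmented, II-1 is SS with probability 1/3, Ss with probability 2/3.
III-4 is pigmented so carries S and received s from II-5 (ss), so III-4 is Ss.
Summing over parental genotype combinations, P(offspring has genotype SS) = 1/3·1/2 + 2/3·1/4 = 1/3.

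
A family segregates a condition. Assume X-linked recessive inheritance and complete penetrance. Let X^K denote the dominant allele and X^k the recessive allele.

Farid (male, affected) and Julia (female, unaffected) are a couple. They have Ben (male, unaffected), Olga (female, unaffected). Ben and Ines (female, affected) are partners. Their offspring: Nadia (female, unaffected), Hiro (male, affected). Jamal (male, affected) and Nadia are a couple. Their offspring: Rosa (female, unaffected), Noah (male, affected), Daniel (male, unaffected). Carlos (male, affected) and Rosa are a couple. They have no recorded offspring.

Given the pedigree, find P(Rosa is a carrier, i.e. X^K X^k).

1

Rosa is unaffected so carries K and received k from Jamal (X^k Y), so Rosa is X^K X^k, giving P(X^K X^k) = 1.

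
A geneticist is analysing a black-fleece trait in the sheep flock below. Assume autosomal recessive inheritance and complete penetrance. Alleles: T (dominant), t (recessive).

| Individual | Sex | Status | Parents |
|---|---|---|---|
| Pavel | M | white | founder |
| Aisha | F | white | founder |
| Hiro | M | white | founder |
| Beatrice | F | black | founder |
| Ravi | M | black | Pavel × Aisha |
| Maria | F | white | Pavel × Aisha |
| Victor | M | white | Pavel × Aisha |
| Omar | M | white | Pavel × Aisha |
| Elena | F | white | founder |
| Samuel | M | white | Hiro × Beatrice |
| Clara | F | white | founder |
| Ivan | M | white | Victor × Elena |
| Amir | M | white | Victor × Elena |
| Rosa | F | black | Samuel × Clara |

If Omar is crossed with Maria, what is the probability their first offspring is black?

1/9

Pavel is white so carries T and passed t to Ravi (tt), so Pavel is Tt.
Aisha is white so carries T and passed t to Ravi (tt), so Aisha is Tt.
Omar is a white offspring of Pavel (Tt) × Aisha (Tt), whose cross gives 1/4 TT : 1/2 Tt : 1/4 tt; conditioning on being white, Omar is TT with probability 1/3, Tt with probability 2/3.
Maria is a white offspring of Pavel (Tt) × Aisha (Tt), whose cross gives 1/4 TT : 1/2 Tt : 1/4 tt; conditioning on being white, Maria is TT with probability 1/3, Tt with probability 2/3.
Summing over parental genotype combinations, P(offspring is black) = 4/9·1/4 = 1/9.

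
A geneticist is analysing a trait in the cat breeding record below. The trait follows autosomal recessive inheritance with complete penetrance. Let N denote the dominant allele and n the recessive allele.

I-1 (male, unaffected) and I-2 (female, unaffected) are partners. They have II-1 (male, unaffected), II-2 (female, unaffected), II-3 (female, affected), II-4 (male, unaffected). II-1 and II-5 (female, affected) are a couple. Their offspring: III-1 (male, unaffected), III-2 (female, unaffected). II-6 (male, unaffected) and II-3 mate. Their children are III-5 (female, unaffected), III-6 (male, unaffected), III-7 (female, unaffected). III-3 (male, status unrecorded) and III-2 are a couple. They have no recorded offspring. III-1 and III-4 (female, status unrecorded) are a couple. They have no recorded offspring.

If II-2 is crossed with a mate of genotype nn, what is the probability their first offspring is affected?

I-1 is unaffected so carries N and passed n to II-3 (nn), so I-1 is Nn.
I-2 is unaffected so carries N and passed n to II-3 (nn), so I-2 is Nn.
II-2 is an unaffected offspring of I-1 (Nn) × I-2 (Nn), whose cross gives 1/4 NN : 1/2 Nn : 1/4 nn; conditioning on being unaffected, II-2 is NN with probability 1/3, Nn with probability 2/3.
Summing over parental genotype combinations, P(offspring is affected) = 2/3·1/2 = 1/3.

1/3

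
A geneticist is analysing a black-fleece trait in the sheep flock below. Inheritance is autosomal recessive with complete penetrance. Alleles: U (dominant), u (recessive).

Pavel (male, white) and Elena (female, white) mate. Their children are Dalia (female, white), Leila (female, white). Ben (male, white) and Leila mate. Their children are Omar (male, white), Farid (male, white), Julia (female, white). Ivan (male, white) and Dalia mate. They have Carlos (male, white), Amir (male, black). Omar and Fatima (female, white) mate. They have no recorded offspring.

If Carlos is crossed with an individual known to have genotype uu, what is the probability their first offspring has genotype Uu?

2/3

Ivan is white so carries U and passed u to Amir (uu), so Ivan is Uu.
Dalia is white so carries U and passed u to Amir (uu), so Dalia is Uu.
Carlos is a white offspring of Ivan (Uu) × Dalia (Uu), whose cross gives 1/4 UU : 1/2 Uu : 1/4 uu; conditioning on being white, Carlos is UU with probability 1/3, Uu with probability 2/3.
Summing over parental genotype combinations, P(offspring has genotype Uu) = 1/3·1 + 2/3·1/2 = 2/3.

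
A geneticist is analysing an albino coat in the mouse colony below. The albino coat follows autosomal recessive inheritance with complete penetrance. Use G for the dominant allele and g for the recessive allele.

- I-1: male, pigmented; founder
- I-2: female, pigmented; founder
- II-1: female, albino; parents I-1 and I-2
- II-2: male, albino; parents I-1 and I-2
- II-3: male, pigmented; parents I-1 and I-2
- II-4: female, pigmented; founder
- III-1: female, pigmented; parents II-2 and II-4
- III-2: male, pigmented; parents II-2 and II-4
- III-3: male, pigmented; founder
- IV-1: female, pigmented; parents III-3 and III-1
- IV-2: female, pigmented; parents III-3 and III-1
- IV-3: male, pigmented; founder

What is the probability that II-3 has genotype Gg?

I-1 is pigmented so carries G and passed g to II-1 (gg), so I-1 is Gg.
I-2 is pigmented so carries G and passed g to II-1 (gg), so I-2 is Gg.
Their cross gives offspring ratios 1/4 GG : 1/2 Gg : 1/4 gg. Conditioning on II-3 being pigmented, P(Gg) = 1/2 / 3/4 = 2/3.

2/3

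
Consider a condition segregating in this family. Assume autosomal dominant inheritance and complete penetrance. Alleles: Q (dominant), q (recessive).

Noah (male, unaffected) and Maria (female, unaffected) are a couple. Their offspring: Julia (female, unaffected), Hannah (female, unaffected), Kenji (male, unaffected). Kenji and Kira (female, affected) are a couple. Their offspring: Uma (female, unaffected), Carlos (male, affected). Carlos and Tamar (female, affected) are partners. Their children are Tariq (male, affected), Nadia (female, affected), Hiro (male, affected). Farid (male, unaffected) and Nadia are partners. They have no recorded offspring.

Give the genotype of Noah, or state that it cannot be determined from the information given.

Noah is unaffected, so Noah is qq.

qq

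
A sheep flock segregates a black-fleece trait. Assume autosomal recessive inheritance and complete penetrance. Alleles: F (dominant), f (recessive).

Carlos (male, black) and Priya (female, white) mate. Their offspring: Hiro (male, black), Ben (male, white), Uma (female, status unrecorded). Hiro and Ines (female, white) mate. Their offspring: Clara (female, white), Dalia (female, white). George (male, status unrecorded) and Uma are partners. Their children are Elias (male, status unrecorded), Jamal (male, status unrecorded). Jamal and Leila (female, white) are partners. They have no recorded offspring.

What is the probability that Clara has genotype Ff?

Clara is white so carries F and received f from Hiro (ff), so Clara is Ff, giving P(Ff) = 1.

1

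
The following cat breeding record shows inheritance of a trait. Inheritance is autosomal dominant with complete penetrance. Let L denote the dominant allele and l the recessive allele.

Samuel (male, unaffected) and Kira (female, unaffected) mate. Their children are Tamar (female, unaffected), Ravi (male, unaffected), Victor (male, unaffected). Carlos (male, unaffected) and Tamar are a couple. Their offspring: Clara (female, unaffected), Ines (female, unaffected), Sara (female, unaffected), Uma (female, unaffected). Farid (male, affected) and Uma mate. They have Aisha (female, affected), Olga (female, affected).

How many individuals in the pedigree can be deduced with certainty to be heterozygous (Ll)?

2

Obligate heterozygotes: Aisha is affected so carries L and received l from Uma (ll), so Aisha is Ll; Olga is affected so carries L and received l from Uma (ll), so Olga is Ll.
Every other individual is either homozygous by phenotype or has at least one consistent homozygous assignment, so the count is 2.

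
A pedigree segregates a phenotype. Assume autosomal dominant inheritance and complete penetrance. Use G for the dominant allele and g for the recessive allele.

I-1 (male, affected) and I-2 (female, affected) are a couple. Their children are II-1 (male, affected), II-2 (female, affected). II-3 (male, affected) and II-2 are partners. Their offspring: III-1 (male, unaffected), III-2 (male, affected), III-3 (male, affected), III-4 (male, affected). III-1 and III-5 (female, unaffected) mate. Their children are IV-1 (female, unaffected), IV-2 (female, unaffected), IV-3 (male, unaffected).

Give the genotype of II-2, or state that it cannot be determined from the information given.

From phenotype alone, II-2 is GG or Gg.
II-2 is affected so carries G and passed g to III-1 (gg), so II-2 is Gg.

Gg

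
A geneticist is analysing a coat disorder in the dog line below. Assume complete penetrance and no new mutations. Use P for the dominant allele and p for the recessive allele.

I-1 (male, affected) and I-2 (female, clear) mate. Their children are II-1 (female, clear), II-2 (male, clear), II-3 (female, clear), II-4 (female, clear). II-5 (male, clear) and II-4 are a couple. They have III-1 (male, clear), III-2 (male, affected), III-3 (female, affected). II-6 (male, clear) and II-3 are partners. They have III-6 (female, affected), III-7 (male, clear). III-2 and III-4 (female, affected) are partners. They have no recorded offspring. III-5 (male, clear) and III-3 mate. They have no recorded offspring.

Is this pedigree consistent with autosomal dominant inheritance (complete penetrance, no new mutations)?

Under autosomal dominant, III-2 (affected, male) cannot arise from II-5 (clear) × II-4 (clear).

No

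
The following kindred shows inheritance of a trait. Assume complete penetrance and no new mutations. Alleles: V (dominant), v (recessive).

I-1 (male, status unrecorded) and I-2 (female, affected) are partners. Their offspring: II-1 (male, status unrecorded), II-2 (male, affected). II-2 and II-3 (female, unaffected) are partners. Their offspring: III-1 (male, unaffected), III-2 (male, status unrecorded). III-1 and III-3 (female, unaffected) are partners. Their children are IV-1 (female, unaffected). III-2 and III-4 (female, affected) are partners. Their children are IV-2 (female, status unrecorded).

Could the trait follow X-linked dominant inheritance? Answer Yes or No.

Yes

A consistent assignment under X-linked dominant exists: I-1 X^V Y, I-2 X^V X^V, II-1 X^V Y, II-2 X^V Y, II-3 X^v X^v, III-1 X^v Y, III-2 X^v Y, III-3 X^v X^v, III-4 X^V X^V, IV-1 X^v X^v, IV-2 X^V X^v.
In this assignment every recorded phenotype matches its genotype and every non-founder's genotype is obtainable from its parents' genotypes, so the pedigree is consistent.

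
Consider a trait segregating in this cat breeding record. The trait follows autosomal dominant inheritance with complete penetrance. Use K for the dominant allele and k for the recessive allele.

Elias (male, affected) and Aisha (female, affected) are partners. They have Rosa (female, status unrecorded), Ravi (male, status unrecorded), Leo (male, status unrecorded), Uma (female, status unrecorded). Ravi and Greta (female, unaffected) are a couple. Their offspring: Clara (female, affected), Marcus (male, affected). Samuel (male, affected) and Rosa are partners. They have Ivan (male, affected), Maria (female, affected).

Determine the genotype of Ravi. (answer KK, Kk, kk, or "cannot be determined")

cannot be determined

Ravi's phenotype is unrecorded, and no parent or child forces a single allele at both positions; consistent genotype assignments exist with Ravi as KK or Kk.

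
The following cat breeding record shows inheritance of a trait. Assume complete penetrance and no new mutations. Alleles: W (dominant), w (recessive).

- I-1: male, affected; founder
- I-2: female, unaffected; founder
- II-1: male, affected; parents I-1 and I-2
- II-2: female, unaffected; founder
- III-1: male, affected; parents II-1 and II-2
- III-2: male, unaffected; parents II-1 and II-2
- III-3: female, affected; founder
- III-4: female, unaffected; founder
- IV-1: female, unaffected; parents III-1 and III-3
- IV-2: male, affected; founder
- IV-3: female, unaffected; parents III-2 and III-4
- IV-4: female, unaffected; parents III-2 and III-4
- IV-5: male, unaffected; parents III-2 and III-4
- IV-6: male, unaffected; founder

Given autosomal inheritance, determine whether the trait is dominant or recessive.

dominant

III-1 and III-3 are both affected yet have an unaffected child IV-1. Under a recessive model two affected parents are homozygous and every child would be affected, so the trait cannot be recessive.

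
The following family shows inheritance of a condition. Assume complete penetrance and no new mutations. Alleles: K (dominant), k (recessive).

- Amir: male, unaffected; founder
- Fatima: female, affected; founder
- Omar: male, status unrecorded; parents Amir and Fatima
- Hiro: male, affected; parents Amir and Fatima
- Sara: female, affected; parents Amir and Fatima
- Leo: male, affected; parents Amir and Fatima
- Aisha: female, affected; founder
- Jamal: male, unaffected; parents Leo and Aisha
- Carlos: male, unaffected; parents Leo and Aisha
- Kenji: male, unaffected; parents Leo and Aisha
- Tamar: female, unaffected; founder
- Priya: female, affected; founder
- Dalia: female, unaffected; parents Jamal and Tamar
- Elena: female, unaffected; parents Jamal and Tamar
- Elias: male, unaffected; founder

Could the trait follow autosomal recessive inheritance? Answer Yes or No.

No

Under autosomal recessive, Jamal (unaffected, male) cannot arise from Leo (affected) × Aisha (affected).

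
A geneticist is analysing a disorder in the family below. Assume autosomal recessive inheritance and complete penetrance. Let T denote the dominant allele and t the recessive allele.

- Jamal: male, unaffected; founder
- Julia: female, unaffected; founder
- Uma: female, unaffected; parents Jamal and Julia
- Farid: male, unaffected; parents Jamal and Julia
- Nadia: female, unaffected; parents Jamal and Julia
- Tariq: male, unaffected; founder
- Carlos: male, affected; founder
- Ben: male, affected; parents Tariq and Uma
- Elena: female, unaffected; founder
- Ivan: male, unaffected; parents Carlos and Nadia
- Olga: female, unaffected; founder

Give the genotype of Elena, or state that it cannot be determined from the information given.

cannot be determined

Elena's phenotype allows TT or Tt, and no parent or child forces a single allele at both positions; consistent genotype assignments exist with Elena as TT or Tt.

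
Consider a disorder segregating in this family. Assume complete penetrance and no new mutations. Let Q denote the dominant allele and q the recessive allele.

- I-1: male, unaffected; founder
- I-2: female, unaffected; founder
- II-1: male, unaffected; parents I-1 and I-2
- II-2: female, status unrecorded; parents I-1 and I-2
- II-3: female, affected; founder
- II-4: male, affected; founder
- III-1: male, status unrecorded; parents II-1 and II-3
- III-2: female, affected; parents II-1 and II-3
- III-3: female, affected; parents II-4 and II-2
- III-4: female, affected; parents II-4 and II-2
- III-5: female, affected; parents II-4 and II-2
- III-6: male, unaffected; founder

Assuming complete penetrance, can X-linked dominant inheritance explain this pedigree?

A consistent assignment under X-linked dominant exists: I-1 X^q Y, I-2 X^q X^q, II-1 X^q Y, II-2 X^q X^q, II-3 X^Q X^Q, II-4 X^Q Y, III-1 X^Q Y, III-2 X^Q X^q, III-3 X^Q X^q, III-4 X^Q X^q, III-5 X^Q X^q, III-6 X^q Y.
In this assignment every recorded phenotype matches its genotype and every non-founder's genotype is obtainable from its parents' genotypes, so the pedigree is consistent.

Yes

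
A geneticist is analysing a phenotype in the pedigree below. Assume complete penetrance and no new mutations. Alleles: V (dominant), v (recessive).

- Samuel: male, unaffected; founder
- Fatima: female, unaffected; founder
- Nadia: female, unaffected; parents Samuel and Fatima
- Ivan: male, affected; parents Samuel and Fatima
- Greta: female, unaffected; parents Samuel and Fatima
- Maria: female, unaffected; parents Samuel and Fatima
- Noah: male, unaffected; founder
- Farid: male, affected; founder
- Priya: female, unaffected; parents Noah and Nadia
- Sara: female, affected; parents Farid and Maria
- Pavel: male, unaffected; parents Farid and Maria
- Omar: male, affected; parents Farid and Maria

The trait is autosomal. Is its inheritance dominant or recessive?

recessive

Samuel and Fatima are both unaffected yet have an affected child Ivan. Under dominance, an affected child requires at least one affected parent, so the trait cannot be dominant.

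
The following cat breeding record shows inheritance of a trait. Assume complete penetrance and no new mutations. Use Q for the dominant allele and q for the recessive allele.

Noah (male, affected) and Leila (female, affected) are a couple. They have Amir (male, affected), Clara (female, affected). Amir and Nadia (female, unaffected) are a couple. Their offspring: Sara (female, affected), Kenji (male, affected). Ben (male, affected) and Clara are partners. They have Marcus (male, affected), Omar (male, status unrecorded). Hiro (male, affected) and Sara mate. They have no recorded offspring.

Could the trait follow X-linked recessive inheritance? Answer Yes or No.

Yes

A consistent assignment under X-linked recessive exists: Noah X^q Y, Leila X^q X^q, Amir X^q Y, Clara X^q X^q, Nadia X^Q X^q, Ben X^q Y, Sara X^q X^q, Kenji X^q Y, Hiro X^q Y, Marcus X^q Y, Omar X^q Y.
In this assignment every recorded phenotype matches its genotype and every non-founder's genotype is obtainable from its parents' genotypes, so the pedigree is consistent.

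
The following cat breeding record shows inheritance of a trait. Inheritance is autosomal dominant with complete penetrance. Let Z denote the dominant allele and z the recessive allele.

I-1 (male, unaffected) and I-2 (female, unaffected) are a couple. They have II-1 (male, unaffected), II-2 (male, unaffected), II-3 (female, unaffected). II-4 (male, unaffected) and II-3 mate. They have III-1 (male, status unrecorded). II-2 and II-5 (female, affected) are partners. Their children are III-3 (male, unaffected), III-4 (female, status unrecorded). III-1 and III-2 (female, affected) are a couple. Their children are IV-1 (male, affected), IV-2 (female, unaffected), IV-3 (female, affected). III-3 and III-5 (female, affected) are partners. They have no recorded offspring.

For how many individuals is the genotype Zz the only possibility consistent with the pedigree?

Obligate heterozygotes: II-5 is affected so carries Z and passed z to III-3 (zz), so II-5 is Zz; III-2 is affected so carries Z and passed z to IV-2 (zz), so III-2 is Zz; IV-1 is affected so carries Z and received z from III-1 (zz), so IV-1 is Zz; IV-3 is affected so carries Z and received z from III-1 (zz), so IV-3 is Zz.
Every other individual is either homozygous by phenotype or has at least one consistent homozygous assignment, so the count is 4.

4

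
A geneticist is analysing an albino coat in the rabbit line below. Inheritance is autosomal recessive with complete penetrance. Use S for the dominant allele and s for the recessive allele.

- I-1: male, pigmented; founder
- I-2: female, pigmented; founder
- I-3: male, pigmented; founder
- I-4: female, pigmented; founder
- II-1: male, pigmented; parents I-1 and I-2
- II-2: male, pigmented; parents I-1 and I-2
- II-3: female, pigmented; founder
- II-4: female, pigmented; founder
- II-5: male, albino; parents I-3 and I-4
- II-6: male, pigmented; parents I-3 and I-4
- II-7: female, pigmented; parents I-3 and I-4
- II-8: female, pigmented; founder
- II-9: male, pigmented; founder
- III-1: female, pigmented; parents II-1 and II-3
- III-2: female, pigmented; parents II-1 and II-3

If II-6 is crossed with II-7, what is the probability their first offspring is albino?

1/9

I-3 is pigmented so carries S and passed s to II-5 (ss), so I-3 is Ss.
I-4 is pigmented so carries S and passed s to II-5 (ss), so I-4 is Ss.
II-6 is a pigmented offspring of I-3 (Ss) × I-4 (Ss), whose cross gives 1/4 SS : 1/2 Ss : 1/4 ss; conditioning on being pigmented, II-6 is SS with probability 1/3, Ss with probability 2/3.
II-7 is a pigmented offspring of I-3 (Ss) × I-4 (Ss), whose cross gives 1/4 SS : 1/2 Ss : 1/4 ss; conditioning on being pigmented, II-7 is SS with probability 1/3, Ss with probability 2/3.
Summing over parental genotype combinations, P(offspring is albino) = 4/9·1/4 = 1/9.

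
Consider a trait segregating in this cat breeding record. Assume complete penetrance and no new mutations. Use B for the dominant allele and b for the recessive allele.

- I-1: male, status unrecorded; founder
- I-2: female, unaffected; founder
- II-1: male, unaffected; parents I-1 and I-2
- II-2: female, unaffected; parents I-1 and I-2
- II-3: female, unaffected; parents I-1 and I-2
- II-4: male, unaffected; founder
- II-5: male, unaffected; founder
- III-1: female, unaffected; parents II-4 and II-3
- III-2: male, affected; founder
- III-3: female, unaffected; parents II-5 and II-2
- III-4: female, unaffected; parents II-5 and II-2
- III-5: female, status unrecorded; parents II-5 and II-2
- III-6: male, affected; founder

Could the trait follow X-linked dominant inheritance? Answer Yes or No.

A consistent assignment under X-linked dominant exists: I-1 X^b Y, I-2 X^b X^b, II-1 X^b Y, II-2 X^b X^b, II-3 X^b X^b, II-4 X^b Y, II-5 X^b Y, III-1 X^b X^b, III-2 X^B Y, III-3 X^b X^b, III-4 X^b X^b, III-5 X^b X^b, III-6 X^B Y.
In this assignment every recorded phenotype matches its genotype and every non-founder's genotype is obtainable from its parents' genotypes, so the pedigree is consistent.

Yes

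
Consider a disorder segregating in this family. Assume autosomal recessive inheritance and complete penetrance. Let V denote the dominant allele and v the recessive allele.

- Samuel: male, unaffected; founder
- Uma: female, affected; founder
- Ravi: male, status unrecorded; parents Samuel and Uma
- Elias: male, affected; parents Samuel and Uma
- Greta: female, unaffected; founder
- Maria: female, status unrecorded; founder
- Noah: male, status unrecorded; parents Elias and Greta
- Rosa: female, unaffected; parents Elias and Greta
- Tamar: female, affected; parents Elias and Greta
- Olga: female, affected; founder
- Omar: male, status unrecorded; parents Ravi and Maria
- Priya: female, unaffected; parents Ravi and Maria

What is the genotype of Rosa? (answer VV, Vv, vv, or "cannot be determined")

From phenotype alone, Rosa is VV or Vv.
Rosa is unaffected so carries V and received v from Elias (vv), so Rosa is Vv.

Vv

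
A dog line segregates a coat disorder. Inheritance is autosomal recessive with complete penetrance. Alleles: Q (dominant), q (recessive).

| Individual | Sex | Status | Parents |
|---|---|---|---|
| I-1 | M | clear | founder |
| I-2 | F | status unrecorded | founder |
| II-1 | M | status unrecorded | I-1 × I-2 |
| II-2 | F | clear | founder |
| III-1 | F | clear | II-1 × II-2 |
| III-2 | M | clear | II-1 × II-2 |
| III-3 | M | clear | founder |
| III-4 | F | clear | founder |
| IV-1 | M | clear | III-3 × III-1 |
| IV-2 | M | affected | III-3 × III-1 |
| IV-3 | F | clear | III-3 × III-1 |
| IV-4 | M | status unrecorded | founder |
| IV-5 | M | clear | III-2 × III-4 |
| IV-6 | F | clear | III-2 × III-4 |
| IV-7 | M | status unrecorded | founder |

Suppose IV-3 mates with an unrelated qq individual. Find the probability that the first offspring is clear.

2/3

III-3 is clear so carries Q and passed q to IV-2 (qq), so III-3 is Qq.
III-1 is clear so carries Q and passed q to IV-2 (qq), so III-1 is Qq.
IV-3 is a clear offspring of III-3 (Qq) × III-1 (Qq), whose cross gives 1/4 QQ : 1/2 Qq : 1/4 qq; conditioning on being clear, IV-3 is QQ with probability 1/3, Qq with probability 2/3.
Summing over parental genotype combinations, P(offspring is clear) = 1/3·1 + 2/3·1/2 = 2/3.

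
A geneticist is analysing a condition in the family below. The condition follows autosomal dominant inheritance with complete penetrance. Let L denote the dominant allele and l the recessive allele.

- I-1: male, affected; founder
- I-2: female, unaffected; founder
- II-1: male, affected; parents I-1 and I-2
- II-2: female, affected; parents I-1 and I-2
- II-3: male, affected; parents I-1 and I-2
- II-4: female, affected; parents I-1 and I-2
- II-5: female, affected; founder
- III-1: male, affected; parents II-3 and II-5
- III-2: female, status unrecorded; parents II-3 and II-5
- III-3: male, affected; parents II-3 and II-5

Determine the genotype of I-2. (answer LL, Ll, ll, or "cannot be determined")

I-2 is unaffected, so I-2 is ll.

ll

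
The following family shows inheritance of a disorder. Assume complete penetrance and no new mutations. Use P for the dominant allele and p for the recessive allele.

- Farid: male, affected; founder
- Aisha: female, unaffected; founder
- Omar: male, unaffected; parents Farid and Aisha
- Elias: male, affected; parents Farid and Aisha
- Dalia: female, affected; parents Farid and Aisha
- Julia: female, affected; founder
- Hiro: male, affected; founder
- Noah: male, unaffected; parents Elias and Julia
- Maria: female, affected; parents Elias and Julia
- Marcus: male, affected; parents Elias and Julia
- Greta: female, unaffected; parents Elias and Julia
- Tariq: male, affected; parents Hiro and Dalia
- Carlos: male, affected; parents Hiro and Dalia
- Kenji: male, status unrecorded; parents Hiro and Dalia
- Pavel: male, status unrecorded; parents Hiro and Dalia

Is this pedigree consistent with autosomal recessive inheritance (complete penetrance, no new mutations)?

Under autosomal recessive, Noah (unaffected, male) cannot arise from Elias (affected) × Julia (affected).

No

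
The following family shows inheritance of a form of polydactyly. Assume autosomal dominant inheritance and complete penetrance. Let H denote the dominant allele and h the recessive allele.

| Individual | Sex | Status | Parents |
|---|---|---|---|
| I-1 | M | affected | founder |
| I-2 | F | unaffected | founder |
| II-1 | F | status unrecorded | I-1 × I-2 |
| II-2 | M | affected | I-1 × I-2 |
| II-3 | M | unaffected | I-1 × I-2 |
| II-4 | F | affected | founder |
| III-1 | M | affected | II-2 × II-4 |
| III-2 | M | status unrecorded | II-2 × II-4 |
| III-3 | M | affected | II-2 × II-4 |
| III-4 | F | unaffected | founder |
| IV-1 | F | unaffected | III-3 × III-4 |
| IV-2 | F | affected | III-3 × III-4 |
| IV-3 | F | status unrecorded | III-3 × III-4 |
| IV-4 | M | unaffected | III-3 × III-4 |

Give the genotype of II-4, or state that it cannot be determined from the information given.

II-4's phenotype allows HH or Hh, and no parent or child forces a single allele at both positions; consistent genotype assignments exist with II-4 as HH or Hh.

cannot be determined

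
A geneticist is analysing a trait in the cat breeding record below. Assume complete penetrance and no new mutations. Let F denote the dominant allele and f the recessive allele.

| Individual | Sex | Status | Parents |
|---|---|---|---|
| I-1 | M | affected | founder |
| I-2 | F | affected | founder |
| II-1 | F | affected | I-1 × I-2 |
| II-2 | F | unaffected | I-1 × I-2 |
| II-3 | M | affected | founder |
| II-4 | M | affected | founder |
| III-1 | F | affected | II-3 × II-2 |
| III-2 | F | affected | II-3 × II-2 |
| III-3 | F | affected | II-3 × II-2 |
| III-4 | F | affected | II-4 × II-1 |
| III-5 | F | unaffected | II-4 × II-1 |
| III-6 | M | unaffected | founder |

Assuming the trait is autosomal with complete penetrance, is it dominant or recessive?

I-1 and I-2 are both affected yet have an unaffected child II-2. Under a recessive model two affected parents are homozygous and every child would be affected, so the trait cannot be recessive.

dominant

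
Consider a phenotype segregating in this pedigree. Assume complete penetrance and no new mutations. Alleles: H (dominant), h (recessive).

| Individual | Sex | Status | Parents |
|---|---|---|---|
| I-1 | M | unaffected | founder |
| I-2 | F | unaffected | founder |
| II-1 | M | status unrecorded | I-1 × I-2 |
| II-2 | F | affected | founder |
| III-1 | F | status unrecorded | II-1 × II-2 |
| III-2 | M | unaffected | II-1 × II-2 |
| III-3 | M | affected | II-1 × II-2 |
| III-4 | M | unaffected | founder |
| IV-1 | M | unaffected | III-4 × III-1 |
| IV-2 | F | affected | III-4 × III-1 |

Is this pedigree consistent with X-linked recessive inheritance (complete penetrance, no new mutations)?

No

Under X-linked recessive, III-2 (unaffected, male) cannot arise from II-1 (unrecorded) × II-2 (affected).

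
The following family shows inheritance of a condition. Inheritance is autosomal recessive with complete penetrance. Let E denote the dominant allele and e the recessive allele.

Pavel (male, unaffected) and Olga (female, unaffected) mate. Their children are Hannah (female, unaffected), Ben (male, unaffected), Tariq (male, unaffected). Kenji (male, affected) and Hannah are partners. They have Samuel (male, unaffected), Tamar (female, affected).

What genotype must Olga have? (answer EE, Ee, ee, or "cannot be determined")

cannot be determined

Olga's phenotype allows EE or Ee, and no parent or child forces a single allele at both positions; consistent genotype assignments exist with Olga as EE or Ee.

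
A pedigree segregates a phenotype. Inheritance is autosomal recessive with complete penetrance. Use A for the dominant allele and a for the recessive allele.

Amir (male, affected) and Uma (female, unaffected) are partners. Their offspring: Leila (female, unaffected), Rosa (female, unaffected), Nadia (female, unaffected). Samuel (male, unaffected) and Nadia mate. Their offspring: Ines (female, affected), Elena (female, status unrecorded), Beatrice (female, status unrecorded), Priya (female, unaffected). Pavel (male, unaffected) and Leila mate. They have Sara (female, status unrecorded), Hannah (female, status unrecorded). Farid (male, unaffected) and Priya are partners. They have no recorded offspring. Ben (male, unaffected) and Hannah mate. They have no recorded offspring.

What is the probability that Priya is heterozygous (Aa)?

Samuel is unaffected so carries A and passed a to Ines (aa), so Samuel is Aa.
Nadia is unaffected so carries A and received a from Amir (aa), so Nadia is Aa.
Their cross gives offspring ratios 1/4 AA : 1/2 Aa : 1/4 aa. Conditioning on Priya being unaffected, P(Aa) = 1/2 / 3/4 = 2/3.

2/3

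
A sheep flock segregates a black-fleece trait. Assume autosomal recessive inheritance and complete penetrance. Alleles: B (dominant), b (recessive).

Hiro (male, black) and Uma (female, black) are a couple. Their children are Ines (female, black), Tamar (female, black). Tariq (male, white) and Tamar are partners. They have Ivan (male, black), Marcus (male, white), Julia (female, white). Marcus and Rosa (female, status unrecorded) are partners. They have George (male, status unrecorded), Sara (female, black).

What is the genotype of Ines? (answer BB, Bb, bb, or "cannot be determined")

bb

Ines is black, so Ines is bb.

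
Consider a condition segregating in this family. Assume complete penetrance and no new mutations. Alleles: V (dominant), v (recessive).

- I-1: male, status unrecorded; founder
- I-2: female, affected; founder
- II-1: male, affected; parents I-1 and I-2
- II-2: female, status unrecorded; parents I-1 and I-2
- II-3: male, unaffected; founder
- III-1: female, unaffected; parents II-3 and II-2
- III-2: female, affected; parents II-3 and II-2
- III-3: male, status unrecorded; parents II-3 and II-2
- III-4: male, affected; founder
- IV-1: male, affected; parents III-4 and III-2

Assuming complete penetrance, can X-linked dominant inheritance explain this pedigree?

A consistent assignment under X-linked dominant exists: I-1 X^V Y, I-2 X^V X^v, II-1 X^V Y, II-2 X^V X^v, II-3 X^v Y, III-1 X^v X^v, III-2 X^V X^v, III-3 X^V Y, III-4 X^V Y, IV-1 X^V Y.
In this assignment every recorded phenotype matches its genotype and every non-founder's genotype is obtainable from its parents' genotypes, so the pedigree is consistent.

Yes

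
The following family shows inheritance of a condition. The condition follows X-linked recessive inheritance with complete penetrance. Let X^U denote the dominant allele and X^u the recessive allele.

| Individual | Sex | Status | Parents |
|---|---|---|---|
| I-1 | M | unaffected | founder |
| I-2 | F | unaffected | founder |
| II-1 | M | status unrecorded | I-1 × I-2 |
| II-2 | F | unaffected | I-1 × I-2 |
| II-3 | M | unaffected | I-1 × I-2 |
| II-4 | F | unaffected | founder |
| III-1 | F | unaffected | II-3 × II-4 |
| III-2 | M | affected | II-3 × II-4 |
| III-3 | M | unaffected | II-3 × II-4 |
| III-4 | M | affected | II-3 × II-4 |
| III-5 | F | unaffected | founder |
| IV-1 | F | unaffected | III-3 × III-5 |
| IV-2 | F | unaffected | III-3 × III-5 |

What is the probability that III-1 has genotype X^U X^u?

II-3 is unaffected, so II-3 is X^U Y.
II-4 is unaffected so carries U and passed u to III-2 (X^u Y), so II-4 is X^U X^u.
Their cross gives offspring ratios 1/2 X^U X^U : 1/2 X^U X^u. Conditioning on III-1 being unaffected, P(X^U X^u) = 1/2 / 1 = 1/2.

1/2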